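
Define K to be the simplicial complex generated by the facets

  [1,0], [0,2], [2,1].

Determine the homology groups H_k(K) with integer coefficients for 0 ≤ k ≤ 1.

H_0 = Z,  H_1 = Z.

Take the total order 0 < 1 < 2 on the vertex set. Then K (dimension 1) consists of the simplices:

  0-simplices (3): [0], [1], [2]
  1-simplices (3): [0,1], [0,2], [1,2]

Hence C_0 ≅ Z^3, C_1 ≅ Z^3.

∂_1: C_1 → C_0 maps an edge to its endpoints' difference, ∂[p,q] = q − p.
The 3×3 boundary matrix has rank 2 and Smith normal form diag(1,1).

Now H_k = ker ∂_k / im ∂_{k+1}, so:

  H_0: rank C_0 − rank ∂_1 = 3 − 2 = 1, and the invariant factors of ∂_1 are all 1, so H_0 = Z.
  H_1: rank ker ∂_1 − rank ∂_2 = (3 − 2) − 0 = 1, and there is no ∂_2, so H_1 = Z.

As a check, the Euler characteristic is 3 − 3 = 0, which agrees with 1 − 1 = 0.
(K is a triangulation of the circle S^1.)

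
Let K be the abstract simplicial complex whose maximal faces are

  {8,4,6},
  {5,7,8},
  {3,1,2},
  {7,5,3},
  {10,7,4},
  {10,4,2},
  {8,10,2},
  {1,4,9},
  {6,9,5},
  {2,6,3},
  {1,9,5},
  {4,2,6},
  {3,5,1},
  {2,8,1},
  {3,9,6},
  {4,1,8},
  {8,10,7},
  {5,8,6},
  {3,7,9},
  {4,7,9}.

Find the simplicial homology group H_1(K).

Take the total order 1 < 2 < 3 < 4 < 5 < 6 < 7 < 8 < 9 < 10 on the vertex set. Then K (dimension 2) consists of the simplices:

  0-simplices (10): [1], [2], [3], [4], [5], [6], [7], [8], [9], [10]
  1-simplices (30): (30 of them)
  2-simplices (20): (20 of them)

Hence C_0 ≅ Z^10, C_1 ≅ Z^30, C_2 ≅ Z^20.

Boundary ∂_1: C_1 → C_0 is given by ∂[p,q] = [q] − [p].
As a 10×30 matrix over Z this has rank 9, with invariant factors (1,1,1,1,1,1,1,1,1).

The boundary map ∂_2: C_2 → C_1 acts by ∂[p,q,r] = [q,r] − [p,r] + [p,q]. For instance
  ∂[5,7,8] = [7,8] − [5,8] + [5,7],
  ∂[4,7,9] = [7,9] − [4,9] + [4,7].
As a 30×20 matrix over Z this has rank 20, with invariant factors (1,1,1,1,1,1,1,1,1,1,1,1,1,1,1,1,1,1,1,2).

Reading off H_k = ker ∂_k / im ∂_{k+1}:

  H_1: rank ker ∂_1 − rank ∂_2 = (30 − 9) − 20 = 1, and ∂_2 has invariant factor 2 > 1, so H_1 = Z ⊕ Z/2Z.

H_1 ≅ Z ⊕ Z/2Z.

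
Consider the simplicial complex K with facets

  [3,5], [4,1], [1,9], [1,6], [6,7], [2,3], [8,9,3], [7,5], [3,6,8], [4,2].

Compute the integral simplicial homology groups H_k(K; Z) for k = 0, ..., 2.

H_0 = Z,  H_1 = Z^3,  H_2 = 0.

K has 9 vertices, 13 edges, 2 triangles.
rank ∂_0 = 0, rank ∂_1 = 8 ⇒ b_0 = 9 − 0 − 8 = 1; all invariant factors of ∂_1 are 1 so no torsion. So H_0 = Z.
rank ∂_1 = 8, rank ∂_2 = 2 ⇒ b_1 = 13 − 8 − 2 = 3; all invariant factors of ∂_2 are 1 so no torsion. So H_1 = Z^3.
rank ∂_2 = 2, rank ∂_3 = 0 ⇒ b_2 = 2 − 2 − 0 = 0. So H_2 = 0.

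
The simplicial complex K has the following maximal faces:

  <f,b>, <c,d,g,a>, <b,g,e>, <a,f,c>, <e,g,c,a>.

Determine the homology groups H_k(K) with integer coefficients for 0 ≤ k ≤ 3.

H_0 = Z,  H_1 = Z,  H_2 = 0,  H_3 = 0.

K has 7 vertices, 14 edges, 9 triangles, 2 3-simplices.
rank ∂_0 = 0, rank ∂_1 = 6 ⇒ b_0 = 7 − 0 − 6 = 1; all invariant factors of ∂_1 are 1 so no torsion. So H_0 ≅ Z.
rank ∂_1 = 6, rank ∂_2 = 7 ⇒ b_1 = 14 − 6 − 7 = 1; all invariant factors of ∂_2 are 1 so no torsion. So H_1 ≅ Z.
rank ∂_2 = 7, rank ∂_3 = 2 ⇒ b_2 = 9 − 7 − 2 = 0; all invariant factors of ∂_3 are 1 so no torsion. So H_2 ≅ 0.
rank ∂_3 = 2, rank ∂_4 = 0 ⇒ b_3 = 2 − 2 − 0 = 0. So H_3 ≅ 0.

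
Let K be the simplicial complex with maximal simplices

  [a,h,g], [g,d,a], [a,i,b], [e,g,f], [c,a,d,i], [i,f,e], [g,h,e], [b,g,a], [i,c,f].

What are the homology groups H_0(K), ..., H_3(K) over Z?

H_0 = Z,  H_1 = Z,  H_2 = 0,  H_3 = 0.

Fix the vertex order a < b < c < d < e < f < g < h < i and write every simplex with vertices in increasing order. Then dim K = 3 and the simplices of K are:

  0-simplices (9): a, b, c, d, e, f, g, h, i
  1-simplices (20): ab, ac, ad, ag, ah, ai, bg, bi, cd, cf, ci, dg, di, ef, eg, eh, ei, fg, fi, gh
  2-simplices (12): abg, abi, acd, aci, adg, adi, agh, cdi, cfi, efg, efi, egh
  3-simplices (1): acdi

giving chain groups C_0 ≅ Z^9, C_1 ≅ Z^20, C_2 ≅ Z^12, C_3 ≅ Z^1.

Boundary ∂_1: C_1 → C_0 sends each edge [p,q] (with p < q) to q − p. For instance
  ∂ci = i − c.
As a 9×20 matrix over Z this has rank 8, with invariant factors (1,1,1,1,1,1,1,1).

∂_2: C_2 → C_1 maps a triangle to the signed sum of its edges. For instance
  ∂acd = cd − ad + ac,
  ∂aci = ci − ai + ac.
As a 20×12 matrix over Z this has rank 11, with invariant factors (1,1,1,1,1,1,1,1,1,1,1).

∂_3: C_3 → C_2 sends each 3-simplex σ to the alternating sum Σ_i (−1)^i (σ with its i-th vertex removed). For instance
  ∂acdi = cdi − adi + aci − acd.
The resulting 12×1 matrix has rank 1, and its Smith normal form has invariant factors (1).

Reading off H_k = ker ∂_k / im ∂_{k+1}:

  H_0: rank C_0 − rank ∂_1 = 9 − 8 = 1, and the invariant factors of ∂_1 are all 1, so H_0 = Z.
  H_1: rank ker ∂_1 − rank ∂_2 = (20 − 8) − 11 = 1, and the invariant factors of ∂_2 are all 1, so H_1 = Z.
  H_2: rank ker ∂_2 − rank ∂_3 = (12 − 11) − 1 = 0, and the invariant factors of ∂_3 are all 1, so H_2 = 0.
  H_3: rank ker ∂_3 − rank ∂_4 = (1 − 1) − 0 = 0, and there is no ∂_4, so H_3 = 0.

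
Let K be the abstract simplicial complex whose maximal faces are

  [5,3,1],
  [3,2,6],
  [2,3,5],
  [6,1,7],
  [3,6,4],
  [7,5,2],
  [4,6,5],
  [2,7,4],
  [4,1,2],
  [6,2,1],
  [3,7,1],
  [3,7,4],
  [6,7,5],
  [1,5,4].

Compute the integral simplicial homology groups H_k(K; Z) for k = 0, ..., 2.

We work with the vertex ordering 1 < 2 < 3 < 4 < 5 < 6 < 7. The simplices of K, each written with vertices in increasing order, are:

  0-simplices (7): [1], [2], [3], [4], [5], [6], [7]
  1-simplices (21): [1,2], [1,3], [1,4], [1,5], [1,6], [1,7], [2,3], [2,4], [2,5], [2,6], [2,7], [3,4], [3,5], [3,6], [3,7], [4,5], [4,6], [4,7], [5,6], [5,7], [6,7]
  2-simplices (14): [1,2,4], [1,2,6], [1,3,5], [1,3,7], [1,4,5], [1,6,7], [2,3,5], [2,3,6], [2,4,7], [2,5,7], [3,4,6], [3,4,7], [4,5,6], [5,6,7]

Hence C_0 ≅ Z^7, C_1 ≅ Z^21, C_2 ≅ Z^14.

Boundary ∂_1: C_1 → C_0 is given by ∂[p,q] = [q] − [p].
The 7×21 boundary matrix has rank 6 and Smith normal form diag(1,1,1,1,1,1).

∂_2: C_2 → C_1 acts by ∂[p,q,r] = [q,r] − [p,r] + [p,q]. For instance
  ∂[1,2,4] = [2,4] − [1,4] + [1,2],
  ∂[1,3,7] = [3,7] − [1,7] + [1,3].
This gives a 21×14 integer matrix of rank 13; reducing to Smith normal form yields diagonal entries (1,1,1,1,1,1,1,1,1,1,1,1,1).

Reading off H_k = ker ∂_k / im ∂_{k+1}:

  H_0: rank C_0 − rank ∂_1 = 7 − 6 = 1, and the invariant factors of ∂_1 are all 1, so H_0 ≅ Z.
  H_1: rank ker ∂_1 − rank ∂_2 = (21 − 6) − 13 = 2, and the invariant factors of ∂_2 are all 1, so H_1 ≅ Z^2.
  H_2: rank ker ∂_2 − rank ∂_3 = (14 − 13) − 0 = 1, and there is no ∂_3, so H_2 ≅ Z.

(K is a triangulation of the torus T^2.)

H_0 ≅ Z,  H_1 ≅ Z^2,  H_2 ≅ Z.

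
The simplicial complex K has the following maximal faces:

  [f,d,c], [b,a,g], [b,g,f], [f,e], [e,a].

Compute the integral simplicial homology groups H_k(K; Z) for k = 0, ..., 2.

H_0 ≅ Z,  H_1 ≅ Z,  H_2 = 0.

Order the vertices as a < b < c < d < e < f < g. Listing each simplex with vertices in this order, K has dimension 2 with simplices:

  0-simplices (7): a, b, c, d, e, f, g
  1-simplices (10): ab, ae, ag, bf, bg, cd, cf, df, ef, fg
  2-simplices (3): abg, bfg, cdf

Hence C_0 ≅ Z^7, C_1 ≅ Z^10, C_2 ≅ Z^3.

∂_1: C_1 → C_0 maps an edge to its endpoints' difference, ∂[p,q] = q − p. For instance
  ∂ab = b − a.
This gives a 7×10 integer matrix of rank 6; reducing to Smith normal form yields diagonal entries (1,1,1,1,1,1).

The boundary map ∂_2: C_2 → C_1 acts by ∂[p,q,r] = [q,r] − [p,r] + [p,q]. For instance
  ∂abg = bg − ag + ab,
  ∂cdf = df − cf + cd.
The resulting 10×3 matrix has rank 3, and its Smith normal form has invariant factors (1,1,1).

From H_k ≅ ker(∂_k) / im(∂_{k+1}) we obtain:

  H_0: rank C_0 − rank ∂_1 = 7 − 6 = 1, and the invariant factors of ∂_1 are all 1, so H_0 ≅ Z.
  H_1: rank ker ∂_1 − rank ∂_2 = (10 − 6) − 3 = 1, and the invariant factors of ∂_2 are all 1, so H_1 ≅ Z.
  H_2: rank ker ∂_2 − rank ∂_3 = (3 − 3) − 0 = 0, and there is no ∂_3, so H_2 ≅ 0.

As a check, the Euler characteristic is 7 − 10 + 3 = 0, which agrees with 1 − 1 + 0 = 0.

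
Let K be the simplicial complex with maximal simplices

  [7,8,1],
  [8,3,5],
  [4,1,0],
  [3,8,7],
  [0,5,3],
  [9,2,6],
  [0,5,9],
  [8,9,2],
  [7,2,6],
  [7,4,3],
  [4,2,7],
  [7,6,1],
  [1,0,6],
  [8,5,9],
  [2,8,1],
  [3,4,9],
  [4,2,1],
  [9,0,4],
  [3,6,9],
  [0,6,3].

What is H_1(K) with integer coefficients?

H_1 ≅ Z ⊕ Z/2.

Take the total order 0 < 1 < 2 < 3 < 4 < 5 < 6 < 7 < 8 < 9 on the vertex set. Then K (dimension 2) consists of the simplices:

  0-simplices (10): [0], [1], [2], [3], [4], [5], [6], [7], [8], [9]
  1-simplices (30): (30 of them)
  2-simplices (20): (20 of them)

so the chain groups are C_0 ≅ Z^10, C_1 ≅ Z^30, C_2 ≅ Z^20.

The boundary map ∂_1: C_1 → C_0 maps an edge to its endpoints' difference, ∂[p,q] = q − p.
The resulting 10×30 matrix has rank 9, and its Smith normal form has invariant factors (1,1,1,1,1,1,1,1,1).

∂_2: C_2 → C_1 sends each 2-simplex [p,q,r] to [q,r] − [p,r] + [p,q]. For instance
  ∂[3,6,9] = [6,9] − [3,9] + [3,6],
  ∂[5,8,9] = [8,9] − [5,9] + [5,8].
The resulting 30×20 matrix has rank 20, and its Smith normal form has invariant factors (1,1,1,1,1,1,1,1,1,1,1,1,1,1,1,1,1,1,1,2).

Computing H_k = (kernel of ∂_k) / (image of ∂_{k+1}):

  H_1: rank ker ∂_1 − rank ∂_2 = (30 − 9) − 20 = 1, and ∂_2 has invariant factor 2 > 1, so H_1 = Z ⊕ Z/2.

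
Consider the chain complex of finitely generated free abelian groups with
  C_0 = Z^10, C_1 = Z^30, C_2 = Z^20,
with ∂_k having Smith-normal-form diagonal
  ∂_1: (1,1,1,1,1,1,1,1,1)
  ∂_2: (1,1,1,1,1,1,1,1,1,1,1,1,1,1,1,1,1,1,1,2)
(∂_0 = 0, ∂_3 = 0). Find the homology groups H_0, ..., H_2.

H_0: b_0 = 10 − 0 − 9 = 1; torsion from ∂_1 factors > 1: none. So H_0 = Z.
H_1: b_1 = 30 − 9 − 20 = 1; torsion from ∂_2 factors > 1: [2]. So H_1 = Z ⊕ Z/2Z.
H_2: b_2 = 20 − 20 − 0 = 0; torsion from ∂_3 factors > 1: none. So H_2 = 0.

H_0 = Z,  H_1 = Z ⊕ Z/2Z,  H_2 = 0.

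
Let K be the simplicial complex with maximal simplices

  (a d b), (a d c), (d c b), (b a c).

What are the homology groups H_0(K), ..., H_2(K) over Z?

H_0 ≅ Z,  H_1 = 0,  H_2 ≅ Z.

Order the vertices as a < b < c < d. Listing each simplex with vertices in this order, K has dimension 2 with simplices:

  0-simplices (4): a, b, c, d
  1-simplices (6): ab, ac, ad, bc, bd, cd
  2-simplices (4): abc, abd, acd, bcd

Hence C_0 ≅ Z^4, C_1 ≅ Z^6, C_2 ≅ Z^4.

∂_1: C_1 → C_0 is given by ∂[p,q] = [q] − [p]. For instance
  ∂bc = c − b.
This gives a 4×6 integer matrix of rank 3; reducing to Smith normal form yields diagonal entries (1,1,1).

The boundary map ∂_2: C_2 → C_1 sends each 2-simplex [p,q,r] to [q,r] − [p,r] + [p,q]. For instance
  ∂abd = bd − ad + ab,
  ∂bcd = cd − bd + bc.
The 6×4 boundary matrix has rank 3 and Smith normal form diag(1,1,1).

Reading off H_k = ker ∂_k / im ∂_{k+1}:

  H_0: rank C_0 − rank ∂_1 = 4 − 3 = 1, and the invariant factors of ∂_1 are all 1, so H_0 = Z.
  H_1: rank ker ∂_1 − rank ∂_2 = (6 − 3) − 3 = 0, and the invariant factors of ∂_2 are all 1, so H_1 = 0.
  H_2: rank ker ∂_2 − rank ∂_3 = (4 − 3) − 0 = 1, and there is no ∂_3, so H_2 = Z.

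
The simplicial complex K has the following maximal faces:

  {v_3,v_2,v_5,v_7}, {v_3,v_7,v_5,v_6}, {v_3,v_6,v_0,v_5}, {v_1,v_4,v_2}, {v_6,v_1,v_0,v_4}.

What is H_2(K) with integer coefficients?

H_2 = 0.

K has 8 vertices, 19 edges, 15 triangles, 4 3-simplices.
rank ∂_2 = 11, rank ∂_3 = 4 ⇒ b_2 = 15 − 11 − 4 = 0; all invariant factors of ∂_3 are 1 so no torsion. So H_2 = 0.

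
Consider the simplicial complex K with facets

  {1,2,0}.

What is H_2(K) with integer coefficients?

H_2 ≅ 0.

Order the vertices as 0 < 1 < 2. Listing each simplex with vertices in this order, K has dimension 2 with simplices:

  0-simplices (3): [0], [1], [2]
  1-simplices (3): [0,1], [0,2], [1,2]
  2-simplices (1): [0,1,2]

so the chain groups are C_0 ≅ Z^3, C_1 ≅ Z^3, C_2 ≅ Z^1.

∂_1: C_1 → C_0 sends each edge [p,q] (with p < q) to q − p.
This gives a 3×3 integer matrix of rank 2; reducing to Smith normal form yields diagonal entries (1,1).

The boundary map ∂_2: C_2 → C_1 sends each 2-simplex [p,q,r] to [q,r] − [p,r] + [p,q]. For instance
  ∂[0,1,2] = [1,2] − [0,2] + [0,1].
This gives a 3×1 integer matrix of rank 1; reducing to Smith normal form yields diagonal entries (1).

Now H_k = ker ∂_k / im ∂_{k+1}, so:

  H_2: rank ker ∂_2 − rank ∂_3 = (1 − 1) − 0 = 0, and there is no ∂_3, so H_2 = 0.

(K is a triangulation of the 2-simplex.)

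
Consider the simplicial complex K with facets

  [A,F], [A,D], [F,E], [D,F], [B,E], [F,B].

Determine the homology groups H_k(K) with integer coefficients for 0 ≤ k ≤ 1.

K has 5 vertices, 6 edges.
rank ∂_0 = 0, rank ∂_1 = 4 ⇒ b_0 = 5 − 0 − 4 = 1; all invariant factors of ∂_1 are 1 so no torsion. So H_0 ≅ Z.
rank ∂_1 = 4, rank ∂_2 = 0 ⇒ b_1 = 6 − 4 − 0 = 2. So H_1 ≅ Z^2.

H_0 = Z,  H_1 = Z^2.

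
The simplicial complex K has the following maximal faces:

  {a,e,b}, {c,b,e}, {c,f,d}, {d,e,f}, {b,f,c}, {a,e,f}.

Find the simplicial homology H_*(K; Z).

H_0 ≅ Z,  H_1 ≅ Z,  H_2 = 0.

We work with the vertex ordering a < b < c < d < e < f. The simplices of K, each written with vertices in increasing order, are:

  0-simplices (6): a, b, c, d, e, f
  1-simplices (12): ab, ae, af, bc, be, bf, cd, ce, cf, de, df, ef
  2-simplices (6): abe, aef, bce, bcf, cdf, def

giving chain groups C_0 ≅ Z^6, C_1 ≅ Z^12, C_2 ≅ Z^6.

Boundary ∂_1: C_1 → C_0 sends each edge [p,q] (with p < q) to q − p. For instance
  ∂af = f − a.
This gives a 6×12 integer matrix of rank 5; reducing to Smith normal form yields diagonal entries (1,1,1,1,1).

The boundary map ∂_2: C_2 → C_1 sends each 2-simplex [p,q,r] to [q,r] − [p,r] + [p,q]. For instance
  ∂abe = be − ae + ab,
  ∂bcf = cf − bf + bc.
As a 12×6 matrix over Z this has rank 6, with invariant factors (1,1,1,1,1,1).

Now H_k = ker ∂_k / im ∂_{k+1}, so:

  H_0: rank C_0 − rank ∂_1 = 6 − 5 = 1, and the invariant factors of ∂_1 are all 1, so H_0 = Z.
  H_1: rank ker ∂_1 − rank ∂_2 = (12 − 5) − 6 = 1, and the invariant factors of ∂_2 are all 1, so H_1 = Z.
  H_2: rank ker ∂_2 − rank ∂_3 = (6 − 6) − 0 = 0, and there is no ∂_3, so H_2 = 0.

As a check, the Euler characteristic is 6 − 12 + 6 = 0, which agrees with 1 − 1 + 0 = 0.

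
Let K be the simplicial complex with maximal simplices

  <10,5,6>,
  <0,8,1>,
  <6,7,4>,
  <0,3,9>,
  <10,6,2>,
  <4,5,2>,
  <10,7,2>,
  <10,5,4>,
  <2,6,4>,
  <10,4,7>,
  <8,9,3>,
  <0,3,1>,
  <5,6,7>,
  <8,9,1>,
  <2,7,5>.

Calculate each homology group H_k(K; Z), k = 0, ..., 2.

Take the total order 0 < 1 < 2 < 3 < 4 < 5 < 6 < 7 < 8 < 9 < 10 on the vertex set. Then K (dimension 2) consists of the simplices:

  0-simplices (11): [0], [1], [2], [3], [4], [5], [6], [7], [8], [9], [10]
  1-simplices (25): (25 of them)
  2-simplices (15): [0,1,3], [0,1,8], [0,3,9], [1,8,9], [2,4,5], [2,4,6], [2,5,7], [2,6,10], [2,7,10], [3,8,9], [4,5,10], [4,6,7], [4,7,10], [5,6,7], [5,6,10]

giving chain groups C_0 ≅ Z^11, C_1 ≅ Z^25, C_2 ≅ Z^15.

Boundary ∂_1: C_1 → C_0 is given by ∂[p,q] = [q] − [p]. For instance
  ∂[2,7] = [7] − [2].
The resulting 11×25 matrix has rank 9, and its Smith normal form has invariant factors (1,1,1,1,1,1,1,1,1).

The boundary map ∂_2: C_2 → C_1 maps a triangle to the signed sum of its edges. For instance
  ∂[1,8,9] = [8,9] − [1,9] + [1,8],
  ∂[0,1,3] = [1,3] − [0,3] + [0,1].
This gives a 25×15 integer matrix of rank 15; reducing to Smith normal form yields diagonal entries (1,1,1,1,1,1,1,1,1,1,1,1,1,1,2).

Computing H_k = (kernel of ∂_k) / (image of ∂_{k+1}):

  H_0: rank C_0 − rank ∂_1 = 11 − 9 = 2, and the invariant factors of ∂_1 are all 1, so H_0 = Z^2.
  H_1: rank ker ∂_1 − rank ∂_2 = (25 − 9) − 15 = 1, and ∂_2 has invariant factor 2 > 1, so H_1 = Z ⊕ Z_2.
  H_2: rank ker ∂_2 − rank ∂_3 = (15 − 15) − 0 = 0, and there is no ∂_3, so H_2 = 0.

As a check, the Euler characteristic is 11 − 25 + 15 = 1, which agrees with 2 − 1 + 0 = 1.

H_0 ≅ Z^2,  H_1 ≅ Z ⊕ Z_2,  H_2 = 0.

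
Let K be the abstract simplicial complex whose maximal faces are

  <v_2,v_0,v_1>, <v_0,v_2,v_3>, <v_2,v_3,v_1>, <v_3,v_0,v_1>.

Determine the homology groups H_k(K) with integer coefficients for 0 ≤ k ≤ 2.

K has 4 vertices, 6 edges, 4 triangles.
rank ∂_0 = 0, rank ∂_1 = 3 ⇒ b_0 = 4 − 0 − 3 = 1; all invariant factors of ∂_1 are 1 so no torsion. So H_0 ≅ Z.
rank ∂_1 = 3, rank ∂_2 = 3 ⇒ b_1 = 6 − 3 − 3 = 0; all invariant factors of ∂_2 are 1 so no torsion. So H_1 ≅ 0.
rank ∂_2 = 3, rank ∂_3 = 0 ⇒ b_2 = 4 − 3 − 0 = 1. So H_2 ≅ Z.

H_0 ≅ Z,  H_1 = 0,  H_2 ≅ Z.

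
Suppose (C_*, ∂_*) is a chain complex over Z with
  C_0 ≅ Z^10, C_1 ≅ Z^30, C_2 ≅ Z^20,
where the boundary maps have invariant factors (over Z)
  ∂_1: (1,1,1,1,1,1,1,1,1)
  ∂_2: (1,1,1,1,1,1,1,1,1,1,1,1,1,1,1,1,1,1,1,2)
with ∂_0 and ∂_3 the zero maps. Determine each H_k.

H_0 = Z,  H_1 = Z ⊕ Z_2,  H_2 = 0.

H_0: b_0 = 10 − 0 − 9 = 1; torsion from ∂_1 factors > 1: none. So H_0 = Z.
H_1: b_1 = 30 − 9 − 20 = 1; torsion from ∂_2 factors > 1: [2]. So H_1 = Z ⊕ Z_2.
H_2: b_2 = 20 − 20 − 0 = 0; torsion from ∂_3 factors > 1: none. So H_2 = 0.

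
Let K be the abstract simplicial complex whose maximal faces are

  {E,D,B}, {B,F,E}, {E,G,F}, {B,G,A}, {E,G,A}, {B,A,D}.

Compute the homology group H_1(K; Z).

H_1 = Z.

Order the vertices as A < B < D < E < F < G. Listing each simplex with vertices in this order, K has dimension 2 with simplices:

  0-simplices (6): A, B, D, E, F, G
  1-simplices (12): AB, AD, AE, AG, BD, BE, BF, BG, DE, EF, EG, FG
  2-simplices (6): ABD, ABG, AEG, BDE, BEF, EFG

Hence C_0 ≅ Z^6, C_1 ≅ Z^12, C_2 ≅ Z^6.

∂_1: C_1 → C_0 sends each edge [p,q] (with p < q) to q − p.
The resulting 6×12 matrix has rank 5, and its Smith normal form has invariant factors (1,1,1,1,1).

∂_2: C_2 → C_1 acts by ∂[p,q,r] = [q,r] − [p,r] + [p,q]. For instance
  ∂BEF = EF − BF + BE,
  ∂ABG = BG − AG + AB.
As a 12×6 matrix over Z this has rank 6, with invariant factors (1,1,1,1,1,1).

Reading off H_k = ker ∂_k / im ∂_{k+1}:

  H_1: rank ker ∂_1 − rank ∂_2 = (12 − 5) − 6 = 1, and the invariant factors of ∂_2 are all 1, so H_1 ≅ Z.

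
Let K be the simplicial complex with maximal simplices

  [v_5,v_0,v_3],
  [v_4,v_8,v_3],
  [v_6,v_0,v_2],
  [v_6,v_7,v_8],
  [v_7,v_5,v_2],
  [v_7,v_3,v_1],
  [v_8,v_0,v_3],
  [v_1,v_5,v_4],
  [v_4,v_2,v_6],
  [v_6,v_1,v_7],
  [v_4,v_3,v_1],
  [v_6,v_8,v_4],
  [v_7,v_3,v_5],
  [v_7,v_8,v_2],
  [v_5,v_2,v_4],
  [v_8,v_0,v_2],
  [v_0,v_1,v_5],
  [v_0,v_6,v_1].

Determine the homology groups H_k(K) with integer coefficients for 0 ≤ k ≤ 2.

H_0 = Z,  H_1 = Z ⊕ Z_2,  H_2 = 0.

We work with the vertex ordering v_0 < v_1 < v_2 < v_3 < v_4 < v_5 < v_6 < v_7 < v_8. The simplices of K, each written with vertices in increasing order, are:

  0-simplices (9): [v_0], [v_1], [v_2], [v_3], [v_4], [v_5], [v_6], [v_7], [v_8]
  1-simplices (27): (27 of them)
  2-simplices (18): (18 of them)

so the chain groups are C_0 ≅ Z^9, C_1 ≅ Z^27, C_2 ≅ Z^18.

Boundary ∂_1: C_1 → C_0 maps an edge to its endpoints' difference, ∂[p,q] = q − p. For instance
  ∂[v_0,v_2] = [v_2] − [v_0].
The resulting 9×27 matrix has rank 8, and its Smith normal form has invariant factors (1,1,1,1,1,1,1,1).

The boundary map ∂_2: C_2 → C_1 maps a triangle to the signed sum of its edges. For instance
  ∂[v_6,v_7,v_8] = [v_7,v_8] − [v_6,v_8] + [v_6,v_7],
  ∂[v_1,v_3,v_4] = [v_3,v_4] − [v_1,v_4] + [v_1,v_3].
The 27×18 boundary matrix has rank 18 and Smith normal form diag(1,1,1,1,1,1,1,1,1,1,1,1,1,1,1,1,1,2).

Reading off H_k = ker ∂_k / im ∂_{k+1}:

  H_0: rank C_0 − rank ∂_1 = 9 − 8 = 1, and the invariant factors of ∂_1 are all 1, so H_0 ≅ Z.
  H_1: rank ker ∂_1 − rank ∂_2 = (27 − 8) − 18 = 1, and ∂_2 has invariant factor 2 > 1, so H_1 ≅ Z ⊕ Z_2.
  H_2: rank ker ∂_2 − rank ∂_3 = (18 − 18) − 0 = 0, and there is no ∂_3, so H_2 ≅ 0.

As a check, the Euler characteristic is 9 − 27 + 18 = 0, which agrees with 1 − 1 + 0 = 0.
(K is a triangulation of the Klein bottle.)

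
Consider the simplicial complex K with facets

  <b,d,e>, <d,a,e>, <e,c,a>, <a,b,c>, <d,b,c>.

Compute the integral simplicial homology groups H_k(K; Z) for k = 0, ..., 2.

We work with the vertex ordering a < b < c < d < e. The simplices of K, each written with vertices in increasing order, are:

  0-simplices (5): a, b, c, d, e
  1-simplices (10): ab, ac, ad, ae, bc, bd, be, cd, ce, de
  2-simplices (5): abc, ace, ade, bcd, bde

Hence C_0 ≅ Z^5, C_1 ≅ Z^10, C_2 ≅ Z^5.

Boundary ∂_1: C_1 → C_0 is given by ∂[p,q] = [q] − [p]. For instance
  ∂ac = c − a.
This gives a 5×10 integer matrix of rank 4; reducing to Smith normal form yields diagonal entries (1,1,1,1).

∂_2: C_2 → C_1 acts by ∂[p,q,r] = [q,r] − [p,r] + [p,q]. For instance
  ∂ade = de − ae + ad,
  ∂abc = bc − ac + ab.
The 10×5 boundary matrix has rank 5 and Smith normal form diag(1,1,1,1,1).

From H_k ≅ ker(∂_k) / im(∂_{k+1}) we obtain:

  H_0: rank C_0 − rank ∂_1 = 5 − 4 = 1, and the invariant factors of ∂_1 are all 1, so H_0 ≅ Z.
  H_1: rank ker ∂_1 − rank ∂_2 = (10 − 4) − 5 = 1, and the invariant factors of ∂_2 are all 1, so H_1 ≅ Z.
  H_2: rank ker ∂_2 − rank ∂_3 = (5 − 5) − 0 = 0, and there is no ∂_3, so H_2 ≅ 0.

As a check, the Euler characteristic is 5 − 10 + 5 = 0, which agrees with 1 − 1 + 0 = 0.

H_0 = Z,  H_1 = Z,  H_2 = 0.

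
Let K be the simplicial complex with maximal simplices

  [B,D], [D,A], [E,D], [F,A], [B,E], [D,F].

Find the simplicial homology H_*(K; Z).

K has 5 vertices, 6 edges.
rank ∂_0 = 0, rank ∂_1 = 4 ⇒ b_0 = 5 − 0 − 4 = 1; all invariant factors of ∂_1 are 1 so no torsion. So H_0 = Z.
rank ∂_1 = 4, rank ∂_2 = 0 ⇒ b_1 = 6 − 4 − 0 = 2. So H_1 = Z^2.

H_0 ≅ Z,  H_1 ≅ Z^2.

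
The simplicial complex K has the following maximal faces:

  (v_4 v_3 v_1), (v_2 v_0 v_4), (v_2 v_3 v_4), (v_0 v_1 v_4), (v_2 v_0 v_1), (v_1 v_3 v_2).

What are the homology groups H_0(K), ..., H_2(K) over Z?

K has 5 vertices, 9 edges, 6 triangles.
rank ∂_0 = 0, rank ∂_1 = 4 ⇒ b_0 = 5 − 0 − 4 = 1; all invariant factors of ∂_1 are 1 so no torsion. So H_0 = Z.
rank ∂_1 = 4, rank ∂_2 = 5 ⇒ b_1 = 9 − 4 − 5 = 0; all invariant factors of ∂_2 are 1 so no torsion. So H_1 = 0.
rank ∂_2 = 5, rank ∂_3 = 0 ⇒ b_2 = 6 − 5 − 0 = 1. So H_2 = Z.

H_0 = Z,  H_1 = 0,  H_2 = Z.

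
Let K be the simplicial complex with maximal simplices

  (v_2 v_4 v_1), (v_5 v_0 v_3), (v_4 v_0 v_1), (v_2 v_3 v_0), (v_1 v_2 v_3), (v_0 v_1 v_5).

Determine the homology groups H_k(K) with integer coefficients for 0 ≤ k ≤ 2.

H_0 ≅ Z,  H_1 ≅ Z,  H_2 = 0.

Order the vertices as v_0 < v_1 < v_2 < v_3 < v_4 < v_5. Listing each simplex with vertices in this order, K has dimension 2 with simplices:

  0-simplices (6): [v_0], [v_1], [v_2], [v_3], [v_4], [v_5]
  1-simplices (12): [v_0,v_1], [v_0,v_2], [v_0,v_3], [v_0,v_4], [v_0,v_5], [v_1,v_2], [v_1,v_3], [v_1,v_4], [v_1,v_5], [v_2,v_3], [v_2,v_4], [v_3,v_5]
  2-simplices (6): [v_0,v_1,v_4], [v_0,v_1,v_5], [v_0,v_2,v_3], [v_0,v_3,v_5], [v_1,v_2,v_3], [v_1,v_2,v_4]

so the chain groups are C_0 ≅ Z^6, C_1 ≅ Z^12, C_2 ≅ Z^6.

∂_1: C_1 → C_0 is given by ∂[p,q] = [q] − [p]. For instance
  ∂[v_1,v_3] = [v_3] − [v_1].
The 6×12 boundary matrix has rank 5 and Smith normal form diag(1,1,1,1,1).

The boundary map ∂_2: C_2 → C_1 sends each 2-simplex [p,q,r] to [q,r] − [p,r] + [p,q]. For instance
  ∂[v_0,v_1,v_5] = [v_1,v_5] − [v_0,v_5] + [v_0,v_1],
  ∂[v_0,v_1,v_4] = [v_1,v_4] − [v_0,v_4] + [v_0,v_1].
As a 12×6 matrix over Z this has rank 6, with invariant factors (1,1,1,1,1,1).

Reading off H_k = ker ∂_k / im ∂_{k+1}:

  H_0: rank C_0 − rank ∂_1 = 6 − 5 = 1, and the invariant factors of ∂_1 are all 1, so H_0 ≅ Z.
  H_1: rank ker ∂_1 − rank ∂_2 = (12 − 5) − 6 = 1, and the invariant factors of ∂_2 are all 1, so H_1 ≅ Z.
  H_2: rank ker ∂_2 − rank ∂_3 = (6 − 6) − 0 = 0, and there is no ∂_3, so H_2 ≅ 0.

As a check, the Euler characteristic is 6 − 12 + 6 = 0, which agrees with 1 − 1 + 0 = 0.
(K is a triangulation of the cylinder S^1 x I.)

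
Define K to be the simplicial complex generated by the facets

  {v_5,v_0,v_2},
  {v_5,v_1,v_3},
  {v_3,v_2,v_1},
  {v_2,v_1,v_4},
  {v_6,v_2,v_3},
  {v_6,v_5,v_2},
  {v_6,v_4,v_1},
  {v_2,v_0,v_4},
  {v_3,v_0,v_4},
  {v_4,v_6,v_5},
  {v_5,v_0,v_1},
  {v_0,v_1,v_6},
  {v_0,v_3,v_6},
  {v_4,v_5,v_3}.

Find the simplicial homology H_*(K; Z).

H_0 ≅ Z,  H_1 ≅ Z^2,  H_2 ≅ Z.

Fix the vertex order v_0 < v_1 < v_2 < v_3 < v_4 < v_5 < v_6 and write every simplex with vertices in increasing order. Then dim K = 2 and the simplices of K are:

  0-simplices (7): [v_0], [v_1], [v_2], [v_3], [v_4], [v_5], [v_6]
  1-simplices (21): (21 of them)
  2-simplices (14): (14 of them)

Hence C_0 ≅ Z^7, C_1 ≅ Z^21, C_2 ≅ Z^14.

The boundary map ∂_1: C_1 → C_0 is given by ∂[p,q] = [q] − [p]. For instance
  ∂[v_0,v_1] = [v_1] − [v_0].
The resulting 7×21 matrix has rank 6, and its Smith normal form has invariant factors (1,1,1,1,1,1).

The boundary map ∂_2: C_2 → C_1 sends each 2-simplex [p,q,r] to [q,r] − [p,r] + [p,q]. For instance
  ∂[v_1,v_4,v_6] = [v_4,v_6] − [v_1,v_6] + [v_1,v_4],
  ∂[v_0,v_3,v_6] = [v_3,v_6] − [v_0,v_6] + [v_0,v_3].
This gives a 21×14 integer matrix of rank 13; reducing to Smith normal form yields diagonal entries (1,1,1,1,1,1,1,1,1,1,1,1,1).

From H_k ≅ ker(∂_k) / im(∂_{k+1}) we obtain:

  H_0: rank C_0 − rank ∂_1 = 7 − 6 = 1, and the invariant factors of ∂_1 are all 1, so H_0 ≅ Z.
  H_1: rank ker ∂_1 − rank ∂_2 = (21 − 6) − 13 = 2, and the invariant factors of ∂_2 are all 1, so H_1 ≅ Z^2.
  H_2: rank ker ∂_2 − rank ∂_3 = (14 − 13) − 0 = 1, and there is no ∂_3, so H_2 ≅ Z.

(K is a triangulation of the torus T^2.)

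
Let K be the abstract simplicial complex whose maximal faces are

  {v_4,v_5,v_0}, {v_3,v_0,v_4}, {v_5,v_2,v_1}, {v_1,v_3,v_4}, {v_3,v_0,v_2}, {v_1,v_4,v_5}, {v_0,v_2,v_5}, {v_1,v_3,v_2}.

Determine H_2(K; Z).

Take the total order v_0 < v_1 < v_2 < v_3 < v_4 < v_5 on the vertex set. Then K (dimension 2) consists of the simplices:

  0-simplices (6): [v_0], [v_1], [v_2], [v_3], [v_4], [v_5]
  1-simplices (12): [v_0,v_2], [v_0,v_3], [v_0,v_4], [v_0,v_5], [v_1,v_2], [v_1,v_3], [v_1,v_4], [v_1,v_5], [v_2,v_3], [v_2,v_5], [v_3,v_4], [v_4,v_5]
  2-simplices (8): [v_0,v_2,v_3], [v_0,v_2,v_5], [v_0,v_3,v_4], [v_0,v_4,v_5], [v_1,v_2,v_3], [v_1,v_2,v_5], [v_1,v_3,v_4], [v_1,v_4,v_5]

Hence C_0 ≅ Z^6, C_1 ≅ Z^12, C_2 ≅ Z^8.

The boundary map ∂_1: C_1 → C_0 maps an edge to its endpoints' difference, ∂[p,q] = q − p. For instance
  ∂[v_2,v_5] = [v_5] − [v_2].
This gives a 6×12 integer matrix of rank 5; reducing to Smith normal form yields diagonal entries (1,1,1,1,1).

Boundary ∂_2: C_2 → C_1 sends each 2-simplex [p,q,r] to [q,r] − [p,r] + [p,q]. For instance
  ∂[v_0,v_3,v_4] = [v_3,v_4] − [v_0,v_4] + [v_0,v_3],
  ∂[v_1,v_2,v_5] = [v_2,v_5] − [v_1,v_5] + [v_1,v_2].
This gives a 12×8 integer matrix of rank 7; reducing to Smith normal form yields diagonal entries (1,1,1,1,1,1,1).

From H_k ≅ ker(∂_k) / im(∂_{k+1}) we obtain:

  H_2: rank ker ∂_2 − rank ∂_3 = (8 − 7) − 0 = 1, and there is no ∂_3, so H_2 ≅ Z.

H_2 = Z.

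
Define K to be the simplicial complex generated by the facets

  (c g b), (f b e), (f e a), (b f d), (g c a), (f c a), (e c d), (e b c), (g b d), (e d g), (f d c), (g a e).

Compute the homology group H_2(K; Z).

H_2 = 0.

Take the total order a < b < c < d < e < f < g on the vertex set. Then K (dimension 2) consists of the simplices:

  0-simplices (7): a, b, c, d, e, f, g
  1-simplices (18): ac, ae, af, ag, bc, bd, be, bf, bg, cd, ce, cf, cg, de, df, dg, ef, eg
  2-simplices (12): acf, acg, aef, aeg, bce, bcg, bdf, bdg, bef, cde, cdf, deg

giving chain groups C_0 ≅ Z^7, C_1 ≅ Z^18, C_2 ≅ Z^12.

The boundary map ∂_1: C_1 → C_0 sends each edge [p,q] (with p < q) to q − p. For instance
  ∂af = f − a.
The resulting 7×18 matrix has rank 6, and its Smith normal form has invariant factors (1,1,1,1,1,1).

Boundary ∂_2: C_2 → C_1 maps a triangle to the signed sum of its edges. For instance
  ∂bef = ef − bf + be,
  ∂cdf = df − cf + cd.
The 18×12 boundary matrix has rank 12 and Smith normal form diag(1,1,1,1,1,1,1,1,1,1,1,2).

Reading off H_k = ker ∂_k / im ∂_{k+1}:

  H_2: rank ker ∂_2 − rank ∂_3 = (12 − 12) − 0 = 0, and there is no ∂_3, so H_2 ≅ 0.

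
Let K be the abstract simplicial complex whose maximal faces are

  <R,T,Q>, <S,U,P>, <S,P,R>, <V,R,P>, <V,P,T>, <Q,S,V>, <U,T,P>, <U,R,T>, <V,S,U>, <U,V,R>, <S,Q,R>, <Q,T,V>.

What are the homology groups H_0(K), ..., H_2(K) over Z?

H_0 = Z,  H_1 = Z/2,  H_2 = 0.

Fix the vertex order P < Q < R < S < T < U < V and write every simplex with vertices in increasing order. Then dim K = 2 and the simplices of K are:

  0-simplices (7): P, Q, R, S, T, U, V
  1-simplices (18): PR, PS, PT, PU, PV, QR, QS, QT, QV, RS, RT, RU, RV, SU, SV, TU, TV, UV
  2-simplices (12): PRS, PRV, PSU, PTU, PTV, QRS, QRT, QSV, QTV, RTU, RUV, SUV

giving chain groups C_0 ≅ Z^7, C_1 ≅ Z^18, C_2 ≅ Z^12.

The boundary map ∂_1: C_1 → C_0 sends each edge [p,q] (with p < q) to q − p.
The resulting 7×18 matrix has rank 6, and its Smith normal form has invariant factors (1,1,1,1,1,1).

Boundary ∂_2: C_2 → C_1 acts by ∂[p,q,r] = [q,r] − [p,r] + [p,q]. For instance
  ∂QRS = RS − QS + QR,
  ∂QTV = TV − QV + QT.
This gives a 18×12 integer matrix of rank 12; reducing to Smith normal form yields diagonal entries (1,1,1,1,1,1,1,1,1,1,1,2).

From H_k ≅ ker(∂_k) / im(∂_{k+1}) we obtain:

  H_0: rank C_0 − rank ∂_1 = 7 − 6 = 1, and the invariant factors of ∂_1 are all 1, so H_0 ≅ Z.
  H_1: rank ker ∂_1 − rank ∂_2 = (18 − 6) − 12 = 0, and ∂_2 has invariant factor 2 > 1, so H_1 ≅ Z/2.
  H_2: rank ker ∂_2 − rank ∂_3 = (12 − 12) − 0 = 0, and there is no ∂_3, so H_2 ≅ 0.

(K is a triangulation of the real projective plane RP^2.)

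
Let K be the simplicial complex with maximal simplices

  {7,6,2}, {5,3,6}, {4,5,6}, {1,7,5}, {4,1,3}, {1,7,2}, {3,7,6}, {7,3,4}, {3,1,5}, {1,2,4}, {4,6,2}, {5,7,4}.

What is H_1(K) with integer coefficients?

H_1 ≅ Z/2.

Order the vertices as 1 < 2 < 3 < 4 < 5 < 6 < 7. Listing each simplex with vertices in this order, K has dimension 2 with simplices:

  0-simplices (7): [1], [2], [3], [4], [5], [6], [7]
  1-simplices (18): [1,2], [1,3], [1,4], [1,5], [1,7], [2,4], [2,6], [2,7], [3,4], [3,5], [3,6], [3,7], [4,5], [4,6], [4,7], [5,6], [5,7], [6,7]
  2-simplices (12): [1,2,4], [1,2,7], [1,3,4], [1,3,5], [1,5,7], [2,4,6], [2,6,7], [3,4,7], [3,5,6], [3,6,7], [4,5,6], [4,5,7]

giving chain groups C_0 ≅ Z^7, C_1 ≅ Z^18, C_2 ≅ Z^12.

The boundary map ∂_1: C_1 → C_0 sends each edge [p,q] (with p < q) to q − p. For instance
  ∂[1,2] = [2] − [1].
The resulting 7×18 matrix has rank 6, and its Smith normal form has invariant factors (1,1,1,1,1,1).

∂_2: C_2 → C_1 sends each 2-simplex [p,q,r] to [q,r] − [p,r] + [p,q]. For instance
  ∂[2,6,7] = [6,7] − [2,7] + [2,6],
  ∂[3,4,7] = [4,7] − [3,7] + [3,4].
The resulting 18×12 matrix has rank 12, and its Smith normal form has invariant factors (1,1,1,1,1,1,1,1,1,1,1,2).

Reading off H_k = ker ∂_k / im ∂_{k+1}:

  H_1: rank ker ∂_1 − rank ∂_2 = (18 − 6) − 12 = 0, and ∂_2 has invariant factor 2 > 1, so H_1 ≅ Z/2.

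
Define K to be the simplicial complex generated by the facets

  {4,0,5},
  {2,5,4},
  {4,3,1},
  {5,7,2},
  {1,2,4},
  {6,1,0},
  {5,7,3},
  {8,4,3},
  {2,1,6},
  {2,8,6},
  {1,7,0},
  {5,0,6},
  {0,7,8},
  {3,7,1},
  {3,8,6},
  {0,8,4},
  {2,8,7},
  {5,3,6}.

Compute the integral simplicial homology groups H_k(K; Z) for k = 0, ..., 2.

H_0 ≅ Z,  H_1 ≅ Z^2,  H_2 ≅ Z.

Take the total order 0 < 1 < 2 < 3 < 4 < 5 < 6 < 7 < 8 on the vertex set. Then K (dimension 2) consists of the simplices:

  0-simplices (9): [0], [1], [2], [3], [4], [5], [6], [7], [8]
  1-simplices (27): (27 of them)
  2-simplices (18): [0,1,6], [0,1,7], [0,4,5], [0,4,8], [0,5,6], [0,7,8], [1,2,4], [1,2,6], [1,3,4], [1,3,7], [2,4,5], [2,5,7], [2,6,8], [2,7,8], [3,4,8], [3,5,6], [3,5,7], [3,6,8]

giving chain groups C_0 ≅ Z^9, C_1 ≅ Z^27, C_2 ≅ Z^18.

∂_1: C_1 → C_0 is given by ∂[p,q] = [q] − [p].
As a 9×27 matrix over Z this has rank 8, with invariant factors (1,1,1,1,1,1,1,1).

∂_2: C_2 → C_1 maps a triangle to the signed sum of its edges. For instance
  ∂[2,4,5] = [4,5] − [2,5] + [2,4],
  ∂[3,5,6] = [5,6] − [3,6] + [3,5].
The resulting 27×18 matrix has rank 17, and its Smith normal form has invariant factors (1,1,1,1,1,1,1,1,1,1,1,1,1,1,1,1,1).

Reading off H_k = ker ∂_k / im ∂_{k+1}:

  H_0: rank C_0 − rank ∂_1 = 9 − 8 = 1, and the invariant factors of ∂_1 are all 1, so H_0 ≅ Z.
  H_1: rank ker ∂_1 − rank ∂_2 = (27 − 8) − 17 = 2, and the invariant factors of ∂_2 are all 1, so H_1 ≅ Z^2.
  H_2: rank ker ∂_2 − rank ∂_3 = (18 − 17) − 0 = 1, and there is no ∂_3, so H_2 ≅ Z.

As a check, the Euler characteristic is 9 − 27 + 18 = 0, which agrees with 1 − 2 + 1 = 0.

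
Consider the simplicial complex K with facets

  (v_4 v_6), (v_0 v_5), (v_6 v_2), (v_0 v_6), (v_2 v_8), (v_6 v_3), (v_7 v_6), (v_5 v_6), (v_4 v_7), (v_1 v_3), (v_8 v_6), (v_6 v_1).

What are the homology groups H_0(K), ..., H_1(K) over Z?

K has 9 vertices, 12 edges.
rank ∂_0 = 0, rank ∂_1 = 8 ⇒ b_0 = 9 − 0 − 8 = 1; all invariant factors of ∂_1 are 1 so no torsion. So H_0 ≅ Z.
rank ∂_1 = 8, rank ∂_2 = 0 ⇒ b_1 = 12 − 8 − 0 = 4. So H_1 ≅ Z^4.

H_0 ≅ Z,  H_1 ≅ Z^4.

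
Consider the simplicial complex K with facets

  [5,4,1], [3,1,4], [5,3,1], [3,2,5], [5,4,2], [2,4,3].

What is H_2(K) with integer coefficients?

Take the total order 1 < 2 < 3 < 4 < 5 on the vertex set. Then K (dimension 2) consists of the simplices:

  0-simplices (5): [1], [2], [3], [4], [5]
  1-simplices (9): [1,3], [1,4], [1,5], [2,3], [2,4], [2,5], [3,4], [3,5], [4,5]
  2-simplices (6): [1,3,4], [1,3,5], [1,4,5], [2,3,4], [2,3,5], [2,4,5]

giving chain groups C_0 ≅ Z^5, C_1 ≅ Z^9, C_2 ≅ Z^6.

The boundary map ∂_1: C_1 → C_0 is given by ∂[p,q] = [q] − [p]. For instance
  ∂[2,3] = [3] − [2].
The 5×9 boundary matrix has rank 4 and Smith normal form diag(1,1,1,1).

The boundary map ∂_2: C_2 → C_1 sends each 2-simplex [p,q,r] to [q,r] − [p,r] + [p,q]. For instance
  ∂[1,3,5] = [3,5] − [1,5] + [1,3],
  ∂[1,3,4] = [3,4] − [1,4] + [1,3].
As a 9×6 matrix over Z this has rank 5, with invariant factors (1,1,1,1,1).

From H_k ≅ ker(∂_k) / im(∂_{k+1}) we obtain:

  H_2: rank ker ∂_2 − rank ∂_3 = (6 − 5) − 0 = 1, and there is no ∂_3, so H_2 = Z.

(K is a triangulation of the 2-sphere S^2.)

H_2 = Z.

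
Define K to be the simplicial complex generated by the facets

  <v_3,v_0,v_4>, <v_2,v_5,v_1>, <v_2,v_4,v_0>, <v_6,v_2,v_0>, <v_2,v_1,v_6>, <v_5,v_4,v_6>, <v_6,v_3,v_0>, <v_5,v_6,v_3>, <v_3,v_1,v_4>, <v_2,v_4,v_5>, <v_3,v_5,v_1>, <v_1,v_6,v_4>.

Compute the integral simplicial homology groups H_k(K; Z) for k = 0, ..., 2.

H_0 = Z,  H_1 = Z/2,  H_2 = 0.

Fix the vertex order v_0 < v_1 < v_2 < v_3 < v_4 < v_5 < v_6 and write every simplex with vertices in increasing order. Then dim K = 2 and the simplices of K are:

  0-simplices (7): [v_0], [v_1], [v_2], [v_3], [v_4], [v_5], [v_6]
  1-simplices (18): (18 of them)
  2-simplices (12): (12 of them)

so the chain groups are C_0 ≅ Z^7, C_1 ≅ Z^18, C_2 ≅ Z^12.

The boundary map ∂_1: C_1 → C_0 maps an edge to its endpoints' difference, ∂[p,q] = q − p. For instance
  ∂[v_4,v_6] = [v_6] − [v_4].
The 7×18 boundary matrix has rank 6 and Smith normal form diag(1,1,1,1,1,1).

The boundary map ∂_2: C_2 → C_1 acts by ∂[p,q,r] = [q,r] − [p,r] + [p,q]. For instance
  ∂[v_4,v_5,v_6] = [v_5,v_6] − [v_4,v_6] + [v_4,v_5],
  ∂[v_0,v_3,v_6] = [v_3,v_6] − [v_0,v_6] + [v_0,v_3].
The resulting 18×12 matrix has rank 12, and its Smith normal form has invariant factors (1,1,1,1,1,1,1,1,1,1,1,2).

Now H_k = ker ∂_k / im ∂_{k+1}, so:

  H_0: rank C_0 − rank ∂_1 = 7 − 6 = 1, and the invariant factors of ∂_1 are all 1, so H_0 = Z.
  H_1: rank ker ∂_1 − rank ∂_2 = (18 − 6) − 12 = 0, and ∂_2 has invariant factor 2 > 1, so H_1 = Z/2.
  H_2: rank ker ∂_2 − rank ∂_3 = (12 − 12) − 0 = 0, and there is no ∂_3, so H_2 = 0.

(K is a triangulation of the real projective plane RP^2.)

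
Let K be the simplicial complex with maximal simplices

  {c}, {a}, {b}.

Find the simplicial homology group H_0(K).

K has 3 vertices.
rank ∂_0 = 0, rank ∂_1 = 0 ⇒ b_0 = 3 − 0 − 0 = 3. So H_0 = Z^3.

H_0 = Z^3.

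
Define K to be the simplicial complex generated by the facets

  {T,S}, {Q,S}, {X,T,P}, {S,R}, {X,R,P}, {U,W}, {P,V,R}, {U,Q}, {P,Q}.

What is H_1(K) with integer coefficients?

Take the total order P < Q < R < S < T < U < V < W < X on the vertex set. Then K (dimension 2) consists of the simplices:

  0-simplices (9): P, Q, R, S, T, U, V, W, X
  1-simplices (13): PQ, PR, PT, PV, PX, QS, QU, RS, RV, RX, ST, TX, UW
  2-simplices (3): PRV, PRX, PTX

giving chain groups C_0 ≅ Z^9, C_1 ≅ Z^13, C_2 ≅ Z^3.

The boundary map ∂_1: C_1 → C_0 sends each edge [p,q] (with p < q) to q − p.
The resulting 9×13 matrix has rank 8, and its Smith normal form has invariant factors (1,1,1,1,1,1,1,1).

The boundary map ∂_2: C_2 → C_1 maps a triangle to the signed sum of its edges. For instance
  ∂PTX = TX − PX + PT,
  ∂PRX = RX − PX + PR.
The 13×3 boundary matrix has rank 3 and Smith normal form diag(1,1,1).

Reading off H_k = ker ∂_k / im ∂_{k+1}:

  H_1: rank ker ∂_1 − rank ∂_2 = (13 − 8) − 3 = 2, and the invariant factors of ∂_2 are all 1, so H_1 = Z^2.

H_1 ≅ Z^2.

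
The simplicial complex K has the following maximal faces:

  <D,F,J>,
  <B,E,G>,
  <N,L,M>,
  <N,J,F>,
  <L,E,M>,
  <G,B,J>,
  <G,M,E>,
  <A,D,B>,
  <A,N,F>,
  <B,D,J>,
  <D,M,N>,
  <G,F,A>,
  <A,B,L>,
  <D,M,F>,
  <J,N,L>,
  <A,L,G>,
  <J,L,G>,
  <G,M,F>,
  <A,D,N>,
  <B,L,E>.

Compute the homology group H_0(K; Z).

H_0 ≅ Z.

Order the vertices as A < B < D < E < F < G < J < L < M < N. Listing each simplex with vertices in this order, K has dimension 2 with simplices:

  0-simplices (10): A, B, D, E, F, G, J, L, M, N
  1-simplices (30): AB, AD, AF, AG, AL, AN, BD, BE, BG, BJ, BL, DF, DJ, DM, DN, EG, EL, EM, FG, FJ, FM, FN, GJ, GL, GM, JL, JN, LM, LN, MN
  2-simplices (20): ABD, ABL, ADN, AFG, AFN, AGL, BDJ, BEG, BEL, BGJ, DFJ, DFM, DMN, EGM, ELM, FGM, FJN, GJL, JLN, LMN

Hence C_0 ≅ Z^10, C_1 ≅ Z^30, C_2 ≅ Z^20.

The boundary map ∂_1: C_1 → C_0 is given by ∂[p,q] = [q] − [p]. For instance
  ∂BL = L − B.
The 10×30 boundary matrix has rank 9 and Smith normal form diag(1,1,1,1,1,1,1,1,1).

∂_2: C_2 → C_1 acts by ∂[p,q,r] = [q,r] − [p,r] + [p,q]. For instance
  ∂DMN = MN − DN + DM,
  ∂GJL = JL − GL + GJ.
The 30×20 boundary matrix has rank 20 and Smith normal form diag(1,1,1,1,1,1,1,1,1,1,1,1,1,1,1,1,1,1,1,2).

Reading off H_k = ker ∂_k / im ∂_{k+1}:

  H_0: rank C_0 − rank ∂_1 = 10 − 9 = 1, and the invariant factors of ∂_1 are all 1, so H_0 = Z.

(K is a triangulation of the Klein bottle.)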